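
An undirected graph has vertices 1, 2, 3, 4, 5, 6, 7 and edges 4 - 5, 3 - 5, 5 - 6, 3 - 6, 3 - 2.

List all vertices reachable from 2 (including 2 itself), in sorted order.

Start at 2.
Its neighbours: 3.
Then their neighbours: 5, 6.
Then next layer: 4.
Nothing further is reachable.

2, 3, 4, 5, 6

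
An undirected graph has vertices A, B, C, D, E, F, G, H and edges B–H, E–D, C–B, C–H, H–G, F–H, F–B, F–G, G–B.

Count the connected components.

From A: component {A}.
From B: component {B, C, F, G, H}.
From D: component {D, E}.
That's 3 components.

3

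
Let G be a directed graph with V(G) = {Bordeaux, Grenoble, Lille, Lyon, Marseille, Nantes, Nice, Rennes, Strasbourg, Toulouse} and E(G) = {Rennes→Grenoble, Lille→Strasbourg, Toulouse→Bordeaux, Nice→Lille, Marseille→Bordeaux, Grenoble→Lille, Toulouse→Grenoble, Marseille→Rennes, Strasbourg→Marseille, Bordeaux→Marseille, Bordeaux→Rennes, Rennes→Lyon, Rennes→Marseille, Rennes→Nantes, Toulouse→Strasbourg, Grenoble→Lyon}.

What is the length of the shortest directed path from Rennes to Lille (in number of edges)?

2

Distance 0: Rennes.
Distance 1: Grenoble, Lyon, Marseille, Nantes.
Distance 2: Bordeaux, Lille — contains Lille.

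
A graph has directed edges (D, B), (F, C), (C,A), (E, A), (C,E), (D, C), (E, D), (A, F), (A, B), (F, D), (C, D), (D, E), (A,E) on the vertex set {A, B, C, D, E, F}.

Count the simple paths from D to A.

3

D→C→A
D→C→E→A
D→E→A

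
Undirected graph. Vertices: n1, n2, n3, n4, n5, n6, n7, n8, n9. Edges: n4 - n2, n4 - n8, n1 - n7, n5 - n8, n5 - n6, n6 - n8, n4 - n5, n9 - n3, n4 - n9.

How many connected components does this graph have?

2

From n1: component {n1, n7}.
From n2: component {n2, n3, n4, n5, n6, n8, n9}.
That's 2 components.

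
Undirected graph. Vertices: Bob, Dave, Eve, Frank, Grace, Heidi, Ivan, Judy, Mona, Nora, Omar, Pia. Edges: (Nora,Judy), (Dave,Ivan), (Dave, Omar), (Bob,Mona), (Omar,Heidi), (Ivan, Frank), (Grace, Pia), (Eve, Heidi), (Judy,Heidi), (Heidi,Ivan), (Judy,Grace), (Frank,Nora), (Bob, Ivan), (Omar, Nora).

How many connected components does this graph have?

1

From Bob: component {Bob, Dave, Eve, Frank, Grace, Heidi, Ivan, Judy, Mona, Nora, Omar, Pia}.
That's 1 component.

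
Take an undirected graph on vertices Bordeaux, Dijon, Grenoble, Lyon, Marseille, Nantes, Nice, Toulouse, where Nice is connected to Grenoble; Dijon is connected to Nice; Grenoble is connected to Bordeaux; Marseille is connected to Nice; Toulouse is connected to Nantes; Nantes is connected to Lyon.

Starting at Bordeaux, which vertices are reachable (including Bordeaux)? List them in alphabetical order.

Start at Bordeaux.
Its neighbours: Grenoble.
Then their neighbours: Nice.
Then next layer: Dijon, Marseille.
Nothing further is reachable.

Bordeaux, Dijon, Grenoble, Marseille, Nice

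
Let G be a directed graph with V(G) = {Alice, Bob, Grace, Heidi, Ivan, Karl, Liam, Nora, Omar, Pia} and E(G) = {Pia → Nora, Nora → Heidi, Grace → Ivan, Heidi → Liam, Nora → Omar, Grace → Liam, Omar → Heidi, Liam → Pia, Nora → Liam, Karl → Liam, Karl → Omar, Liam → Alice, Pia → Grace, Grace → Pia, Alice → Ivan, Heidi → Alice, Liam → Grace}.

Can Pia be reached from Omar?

Yes

Explore from Omar.
Distance 1: reach Heidi.
Distance 2: reach Alice, Liam.
Distance 3: reach Grace, Ivan, Pia.
Found Pia.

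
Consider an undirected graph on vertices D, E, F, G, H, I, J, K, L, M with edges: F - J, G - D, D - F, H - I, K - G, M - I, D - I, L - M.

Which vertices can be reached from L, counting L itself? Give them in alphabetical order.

D, F, G, H, I, J, K, L, M

Start at L.
Its neighbours: M.
Then their neighbours: I.
Then next layer: D, H.
Then next layer: F, G.
Then next layer: J, K.
Nothing further is reachable.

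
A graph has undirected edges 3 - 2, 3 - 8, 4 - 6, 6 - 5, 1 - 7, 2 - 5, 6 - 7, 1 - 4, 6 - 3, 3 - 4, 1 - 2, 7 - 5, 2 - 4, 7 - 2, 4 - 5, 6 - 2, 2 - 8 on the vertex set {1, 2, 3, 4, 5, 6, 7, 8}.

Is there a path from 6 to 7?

Explore from 6.
Distance 1: reach 2, 3, 4, 5, 7.
Found 7.

Yes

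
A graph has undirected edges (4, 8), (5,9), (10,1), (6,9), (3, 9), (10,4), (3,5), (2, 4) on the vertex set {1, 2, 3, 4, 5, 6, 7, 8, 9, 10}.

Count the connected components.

From 1: component {1, 2, 4, 8, 10}.
From 3: component {3, 5, 6, 9}.
From 7: component {7}.
That's 3 components.

3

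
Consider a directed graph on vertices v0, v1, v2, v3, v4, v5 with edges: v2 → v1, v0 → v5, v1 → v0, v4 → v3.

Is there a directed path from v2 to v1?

Yes

Explore from v2.
Distance 1: reach v1.
Found v1.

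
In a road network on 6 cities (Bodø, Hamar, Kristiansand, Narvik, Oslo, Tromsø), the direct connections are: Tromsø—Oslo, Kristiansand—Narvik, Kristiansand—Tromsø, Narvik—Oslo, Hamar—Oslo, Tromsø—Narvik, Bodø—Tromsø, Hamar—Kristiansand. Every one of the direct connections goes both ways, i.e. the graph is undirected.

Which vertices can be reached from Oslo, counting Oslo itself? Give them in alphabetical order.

Start at Oslo.
Its neighbours: Hamar, Narvik, Tromsø.
Then their neighbours: Bodø, Kristiansand.
Every vertex is now reached.

Bodø, Hamar, Kristiansand, Narvik, Oslo, Tromsø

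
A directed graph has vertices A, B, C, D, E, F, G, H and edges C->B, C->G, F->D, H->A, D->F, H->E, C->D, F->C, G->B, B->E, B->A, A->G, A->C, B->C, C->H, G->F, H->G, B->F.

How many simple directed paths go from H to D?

15

H→A→C→B→F→D
H→A→C→D
H→A→C→G→B→F→D
H→A→C→G→F→D
H→A→G→B→C→D
H→A→G→B→F→C→D
H→A→G→B→F→D
H→A→G→F→C→D
H→A→G→F→D
H→G→B→A→C→D
H→G→B→C→D
H→G→B→F→C→D
H→G→B→F→D
H→G→F→C→D
H→G→F→D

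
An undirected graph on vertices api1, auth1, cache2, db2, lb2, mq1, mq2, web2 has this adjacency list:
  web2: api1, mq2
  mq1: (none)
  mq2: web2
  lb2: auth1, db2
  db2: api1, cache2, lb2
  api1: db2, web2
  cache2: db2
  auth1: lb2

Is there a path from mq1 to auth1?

No

mq1 has no edges, so nothing is reachable from it.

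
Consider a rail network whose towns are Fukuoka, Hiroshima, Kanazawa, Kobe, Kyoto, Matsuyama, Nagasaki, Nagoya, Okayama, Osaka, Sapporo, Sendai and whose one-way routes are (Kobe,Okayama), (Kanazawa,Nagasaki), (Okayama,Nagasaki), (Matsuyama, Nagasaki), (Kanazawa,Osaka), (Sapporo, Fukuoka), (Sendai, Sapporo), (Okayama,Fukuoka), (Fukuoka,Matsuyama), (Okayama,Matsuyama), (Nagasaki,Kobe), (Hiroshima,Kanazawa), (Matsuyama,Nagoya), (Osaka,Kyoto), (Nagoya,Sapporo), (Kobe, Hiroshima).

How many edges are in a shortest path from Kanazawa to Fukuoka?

Distance 0: Kanazawa.
Distance 1: Nagasaki, Osaka.
Distance 2: Kobe, Kyoto.
Distance 3: Hiroshima, Okayama.
Distance 4: Fukuoka, Matsuyama — contains Fukuoka.

4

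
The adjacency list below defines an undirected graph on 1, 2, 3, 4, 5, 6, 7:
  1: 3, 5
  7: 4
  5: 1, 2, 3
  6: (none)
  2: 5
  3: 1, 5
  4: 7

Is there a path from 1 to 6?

Explore from 1.
Distance 1: reach 3, 5.
Distance 2: reach 2.
The search is exhausted without reaching 6; it lies in a different component.

No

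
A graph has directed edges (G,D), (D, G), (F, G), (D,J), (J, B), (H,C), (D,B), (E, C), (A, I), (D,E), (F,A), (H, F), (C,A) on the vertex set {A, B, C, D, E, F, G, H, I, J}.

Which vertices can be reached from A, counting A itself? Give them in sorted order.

Start at A.
Its neighbours: I.
Nothing further is reachable.

A, I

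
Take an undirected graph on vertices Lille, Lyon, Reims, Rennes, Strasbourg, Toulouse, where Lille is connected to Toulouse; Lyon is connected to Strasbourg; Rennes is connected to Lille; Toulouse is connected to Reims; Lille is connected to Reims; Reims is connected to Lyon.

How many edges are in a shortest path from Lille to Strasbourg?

3

Distance 0: Lille.
Distance 1: Reims, Rennes, Toulouse.
Distance 2: Lyon.
Distance 3: Strasbourg — contains Strasbourg.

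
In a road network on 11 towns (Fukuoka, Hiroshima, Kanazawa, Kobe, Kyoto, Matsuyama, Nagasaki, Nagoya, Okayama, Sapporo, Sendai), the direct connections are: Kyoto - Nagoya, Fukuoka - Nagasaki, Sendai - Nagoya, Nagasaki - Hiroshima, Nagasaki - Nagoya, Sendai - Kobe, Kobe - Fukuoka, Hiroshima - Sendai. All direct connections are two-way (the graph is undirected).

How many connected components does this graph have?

5

From Fukuoka: component {Fukuoka, Hiroshima, Kobe, Kyoto, Nagasaki, Nagoya, Sendai}.
From Kanazawa: component {Kanazawa}.
From Matsuyama: component {Matsuyama}.
From Okayama: component {Okayama}.
From Sapporo: component {Sapporo}.
That's 5 components.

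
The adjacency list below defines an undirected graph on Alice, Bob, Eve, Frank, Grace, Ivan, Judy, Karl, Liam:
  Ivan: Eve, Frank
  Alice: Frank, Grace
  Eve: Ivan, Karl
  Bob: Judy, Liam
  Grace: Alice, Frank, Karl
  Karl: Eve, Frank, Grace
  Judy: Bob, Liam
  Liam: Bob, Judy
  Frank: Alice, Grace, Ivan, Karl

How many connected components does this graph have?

2

From Alice: component {Alice, Eve, Frank, Grace, Ivan, Karl}.
From Bob: component {Bob, Judy, Liam}.
That's 2 components.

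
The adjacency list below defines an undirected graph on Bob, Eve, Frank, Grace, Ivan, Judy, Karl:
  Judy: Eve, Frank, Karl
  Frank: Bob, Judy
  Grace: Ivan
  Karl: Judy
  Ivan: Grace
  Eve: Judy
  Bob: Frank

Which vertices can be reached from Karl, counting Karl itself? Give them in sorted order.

Start at Karl.
Its neighbours: Judy.
Then their neighbours: Eve, Frank.
Then next layer: Bob.
Nothing further is reachable.

Bob, Eve, Frank, Judy, Karl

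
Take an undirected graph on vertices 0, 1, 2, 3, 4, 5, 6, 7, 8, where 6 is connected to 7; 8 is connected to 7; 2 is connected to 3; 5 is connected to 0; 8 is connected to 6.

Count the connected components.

5

From 0: component {0, 5}.
From 1: component {1}.
From 2: component {2, 3}.
From 4: component {4}.
From 6: component {6, 7, 8}.
That's 5 components.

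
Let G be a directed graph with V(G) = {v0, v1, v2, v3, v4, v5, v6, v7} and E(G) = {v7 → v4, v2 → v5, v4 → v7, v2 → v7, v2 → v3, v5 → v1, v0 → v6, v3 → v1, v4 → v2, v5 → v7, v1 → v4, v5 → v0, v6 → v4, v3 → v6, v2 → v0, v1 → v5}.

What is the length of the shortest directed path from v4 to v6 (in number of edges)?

Distance 0: v4.
Distance 1: v2, v7.
Distance 2: v0, v3, v5.
Distance 3: v1, v6 — contains v6.

3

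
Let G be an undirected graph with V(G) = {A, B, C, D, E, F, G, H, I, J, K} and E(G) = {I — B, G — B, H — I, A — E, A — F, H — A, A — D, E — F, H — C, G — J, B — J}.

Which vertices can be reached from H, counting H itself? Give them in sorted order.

Start at H.
Its neighbours: A, C, I.
Then their neighbours: B, D, E, F.
Then next layer: G, J.
Nothing further is reachable.

A, B, C, D, E, F, G, H, I, J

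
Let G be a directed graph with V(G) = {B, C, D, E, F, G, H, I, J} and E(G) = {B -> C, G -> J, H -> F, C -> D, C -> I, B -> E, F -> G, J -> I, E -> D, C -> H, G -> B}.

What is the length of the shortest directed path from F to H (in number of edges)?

Distance 0: F.
Distance 1: G.
Distance 2: B, J.
Distance 3: C, E, I.
Distance 4: D, H — contains H.

4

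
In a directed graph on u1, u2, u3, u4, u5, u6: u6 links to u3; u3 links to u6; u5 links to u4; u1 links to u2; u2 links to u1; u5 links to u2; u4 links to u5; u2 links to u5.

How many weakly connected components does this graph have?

From u1: component {u1, u2, u4, u5}.
From u3: component {u3, u6}.
That's 2 components.

2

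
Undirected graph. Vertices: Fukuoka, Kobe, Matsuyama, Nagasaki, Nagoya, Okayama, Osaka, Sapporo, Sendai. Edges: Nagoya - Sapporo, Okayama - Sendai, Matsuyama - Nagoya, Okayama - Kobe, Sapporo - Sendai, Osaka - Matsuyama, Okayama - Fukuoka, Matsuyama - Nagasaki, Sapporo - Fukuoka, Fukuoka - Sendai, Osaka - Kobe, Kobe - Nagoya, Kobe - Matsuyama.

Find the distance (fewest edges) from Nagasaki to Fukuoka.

Distance 0: Nagasaki.
Distance 1: Matsuyama.
Distance 2: Kobe, Nagoya, Osaka.
Distance 3: Okayama, Sapporo.
Distance 4: Fukuoka, Sendai — contains Fukuoka.

4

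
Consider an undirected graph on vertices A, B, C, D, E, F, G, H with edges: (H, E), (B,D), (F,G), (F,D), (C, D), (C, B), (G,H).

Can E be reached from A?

A has no edges, so nothing is reachable from it.

No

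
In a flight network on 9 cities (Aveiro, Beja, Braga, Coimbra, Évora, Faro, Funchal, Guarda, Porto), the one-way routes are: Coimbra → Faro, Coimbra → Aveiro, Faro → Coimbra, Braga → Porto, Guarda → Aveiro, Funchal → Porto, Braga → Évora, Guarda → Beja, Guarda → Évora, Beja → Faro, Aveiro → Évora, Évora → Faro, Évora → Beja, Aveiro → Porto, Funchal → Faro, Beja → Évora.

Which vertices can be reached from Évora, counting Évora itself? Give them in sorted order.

Aveiro, Beja, Coimbra, Évora, Faro, Porto

Start at Évora.
Its neighbours: Beja, Faro.
Then their neighbours: Coimbra.
Then next layer: Aveiro.
Then next layer: Porto.
Nothing further is reachable.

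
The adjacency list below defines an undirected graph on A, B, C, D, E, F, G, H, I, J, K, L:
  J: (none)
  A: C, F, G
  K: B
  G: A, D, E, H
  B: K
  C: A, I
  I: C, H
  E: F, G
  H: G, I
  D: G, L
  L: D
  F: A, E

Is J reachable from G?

No

Explore from G.
Distance 1: reach A, D, E, H.
Distance 2: reach C, F, I, L.
The search is exhausted without reaching J; it lies in a different component.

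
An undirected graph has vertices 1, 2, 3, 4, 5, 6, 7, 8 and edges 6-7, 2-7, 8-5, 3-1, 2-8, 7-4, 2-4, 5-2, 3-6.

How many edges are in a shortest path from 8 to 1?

Distance 0: 8.
Distance 1: 2, 5.
Distance 2: 4, 7.
Distance 3: 6.
Distance 4: 3.
Distance 5: 1 — contains 1.

5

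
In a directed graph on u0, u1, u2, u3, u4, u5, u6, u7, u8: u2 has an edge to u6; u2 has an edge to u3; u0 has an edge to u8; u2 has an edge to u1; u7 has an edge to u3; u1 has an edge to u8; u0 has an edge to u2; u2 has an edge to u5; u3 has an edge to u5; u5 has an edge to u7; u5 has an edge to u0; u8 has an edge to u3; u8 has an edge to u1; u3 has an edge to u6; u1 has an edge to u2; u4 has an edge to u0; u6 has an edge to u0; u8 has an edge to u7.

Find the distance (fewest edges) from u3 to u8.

3

Distance 0: u3.
Distance 1: u5, u6.
Distance 2: u0, u7.
Distance 3: u2, u8 — contains u8.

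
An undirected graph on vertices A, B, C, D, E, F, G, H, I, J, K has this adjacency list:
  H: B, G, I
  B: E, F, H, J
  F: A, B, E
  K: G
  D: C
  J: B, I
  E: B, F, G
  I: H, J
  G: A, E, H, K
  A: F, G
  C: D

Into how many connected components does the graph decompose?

2

From A: component {A, B, E, F, G, H, I, J, K}.
From C: component {C, D}.
That's 2 components.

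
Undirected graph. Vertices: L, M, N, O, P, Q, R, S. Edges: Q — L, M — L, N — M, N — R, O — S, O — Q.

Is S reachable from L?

Explore from L.
Distance 1: reach M, Q.
Distance 2: reach N, O.
Distance 3: reach R, S.
Found S.

Yes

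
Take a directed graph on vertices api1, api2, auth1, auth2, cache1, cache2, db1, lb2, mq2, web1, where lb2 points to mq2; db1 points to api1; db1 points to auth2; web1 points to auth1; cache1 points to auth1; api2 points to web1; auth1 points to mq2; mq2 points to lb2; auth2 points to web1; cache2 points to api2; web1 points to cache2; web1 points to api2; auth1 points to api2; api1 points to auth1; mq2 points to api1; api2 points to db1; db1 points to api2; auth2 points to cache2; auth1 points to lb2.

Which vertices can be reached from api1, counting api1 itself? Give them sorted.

Start at api1.
Its neighbours: auth1.
Then their neighbours: api2, lb2, mq2.
Then next layer: db1, web1.
Then next layer: auth2, cache2.
Nothing further is reachable.

api1, api2, auth1, auth2, cache2, db1, lb2, mq2, web1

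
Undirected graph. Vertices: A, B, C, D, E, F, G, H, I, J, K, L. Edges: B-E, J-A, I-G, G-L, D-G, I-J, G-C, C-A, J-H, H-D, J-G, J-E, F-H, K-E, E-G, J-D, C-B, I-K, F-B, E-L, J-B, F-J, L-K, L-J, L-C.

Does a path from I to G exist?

Yes

Explore from I.
Distance 1: reach G, J, K.
Found G.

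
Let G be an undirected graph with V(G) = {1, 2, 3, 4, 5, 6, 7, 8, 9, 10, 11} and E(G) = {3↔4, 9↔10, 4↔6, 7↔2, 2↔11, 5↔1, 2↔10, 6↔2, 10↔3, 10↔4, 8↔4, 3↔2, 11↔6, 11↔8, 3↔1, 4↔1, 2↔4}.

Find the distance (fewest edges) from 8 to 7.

3

Distance 0: 8.
Distance 1: 4, 11.
Distance 2: 1, 2, 3, 6, 10.
Distance 3: 5, 7, 9 — contains 7.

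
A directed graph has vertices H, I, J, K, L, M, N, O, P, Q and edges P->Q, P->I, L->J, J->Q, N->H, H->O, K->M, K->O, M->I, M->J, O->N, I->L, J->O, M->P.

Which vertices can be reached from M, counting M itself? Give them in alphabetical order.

Start at M.
Its neighbours: I, J, P.
Then their neighbours: L, O, Q.
Then next layer: N.
Then next layer: H.
Nothing further is reachable.

H, I, J, L, M, N, O, P, Q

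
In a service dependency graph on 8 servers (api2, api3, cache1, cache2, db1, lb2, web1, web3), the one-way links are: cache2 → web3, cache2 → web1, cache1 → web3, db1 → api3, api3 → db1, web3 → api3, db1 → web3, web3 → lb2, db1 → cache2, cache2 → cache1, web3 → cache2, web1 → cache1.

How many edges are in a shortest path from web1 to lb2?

3

Distance 0: web1.
Distance 1: cache1.
Distance 2: web3.
Distance 3: api3, cache2, lb2 — contains lb2.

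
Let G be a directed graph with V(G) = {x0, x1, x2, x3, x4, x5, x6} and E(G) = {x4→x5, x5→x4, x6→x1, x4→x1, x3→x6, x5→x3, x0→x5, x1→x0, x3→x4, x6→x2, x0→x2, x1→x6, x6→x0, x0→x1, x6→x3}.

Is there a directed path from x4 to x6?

Yes

Explore from x4.
Distance 1: reach x1, x5.
Distance 2: reach x0, x3, x6.
Found x6.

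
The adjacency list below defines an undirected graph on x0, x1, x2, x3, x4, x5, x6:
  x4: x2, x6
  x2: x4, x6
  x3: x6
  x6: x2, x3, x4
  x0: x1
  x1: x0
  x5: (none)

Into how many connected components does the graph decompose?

3

From x0: component {x0, x1}.
From x2: component {x2, x3, x4, x6}.
From x5: component {x5}.
That's 3 components.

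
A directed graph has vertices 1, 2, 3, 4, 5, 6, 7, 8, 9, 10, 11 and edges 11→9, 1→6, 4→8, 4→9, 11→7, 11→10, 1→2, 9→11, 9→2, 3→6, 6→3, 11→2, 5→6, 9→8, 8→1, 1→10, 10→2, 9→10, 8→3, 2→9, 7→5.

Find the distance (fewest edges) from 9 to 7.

2

Distance 0: 9.
Distance 1: 2, 8, 10, 11.
Distance 2: 1, 3, 7 — contains 7.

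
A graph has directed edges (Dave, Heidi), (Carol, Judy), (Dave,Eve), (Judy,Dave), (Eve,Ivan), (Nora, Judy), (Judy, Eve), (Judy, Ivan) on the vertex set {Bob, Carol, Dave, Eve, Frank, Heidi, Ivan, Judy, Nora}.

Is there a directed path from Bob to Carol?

Bob has no outgoing edges, so nothing is reachable from it.

No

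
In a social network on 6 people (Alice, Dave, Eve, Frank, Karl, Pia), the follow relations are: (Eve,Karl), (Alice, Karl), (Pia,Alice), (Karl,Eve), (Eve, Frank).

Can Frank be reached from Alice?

Explore from Alice.
Distance 1: reach Karl.
Distance 2: reach Eve.
Distance 3: reach Frank.
Found Frank.

Yes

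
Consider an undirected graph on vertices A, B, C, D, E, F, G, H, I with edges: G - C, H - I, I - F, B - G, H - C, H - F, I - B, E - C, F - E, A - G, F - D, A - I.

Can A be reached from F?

Explore from F.
Distance 1: reach D, E, H, I.
Distance 2: reach A, B, C.
Found A.

Yes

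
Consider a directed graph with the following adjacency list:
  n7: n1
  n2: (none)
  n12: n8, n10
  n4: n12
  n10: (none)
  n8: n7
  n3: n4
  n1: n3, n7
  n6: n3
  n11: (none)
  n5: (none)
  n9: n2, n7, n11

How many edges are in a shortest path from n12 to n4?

5

Distance 0: n12.
Distance 1: n8, n10.
Distance 2: n7.
Distance 3: n1.
Distance 4: n3.
Distance 5: n4 — contains n4.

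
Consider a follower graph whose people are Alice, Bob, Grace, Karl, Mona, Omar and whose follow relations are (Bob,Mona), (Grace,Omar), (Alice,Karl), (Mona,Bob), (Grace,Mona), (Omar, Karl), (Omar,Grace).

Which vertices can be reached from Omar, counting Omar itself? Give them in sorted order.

Start at Omar.
Its neighbours: Grace, Karl.
Then their neighbours: Mona.
Then next layer: Bob.
Nothing further is reachable.

Bob, Grace, Karl, Mona, Omar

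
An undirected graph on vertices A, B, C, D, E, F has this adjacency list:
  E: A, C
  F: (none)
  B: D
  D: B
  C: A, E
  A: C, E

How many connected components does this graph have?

From A: component {A, C, E}.
From B: component {B, D}.
From F: component {F}.
That's 3 components.

3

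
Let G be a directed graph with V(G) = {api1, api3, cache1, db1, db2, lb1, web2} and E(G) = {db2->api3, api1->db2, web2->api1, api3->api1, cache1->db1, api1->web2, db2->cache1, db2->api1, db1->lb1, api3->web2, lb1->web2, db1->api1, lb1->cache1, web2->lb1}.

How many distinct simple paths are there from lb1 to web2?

lb1→cache1→db1→api1→db2→api3→web2
lb1→cache1→db1→api1→web2
lb1→web2

3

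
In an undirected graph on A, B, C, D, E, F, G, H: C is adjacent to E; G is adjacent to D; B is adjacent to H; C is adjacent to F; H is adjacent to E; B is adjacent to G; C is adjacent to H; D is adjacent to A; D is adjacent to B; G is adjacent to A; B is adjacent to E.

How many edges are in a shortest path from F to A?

5

Distance 0: F.
Distance 1: C.
Distance 2: E, H.
Distance 3: B.
Distance 4: D, G.
Distance 5: A — contains A.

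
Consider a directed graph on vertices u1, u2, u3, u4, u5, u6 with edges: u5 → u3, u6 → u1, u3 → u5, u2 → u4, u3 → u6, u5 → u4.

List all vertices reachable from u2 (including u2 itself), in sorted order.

u2, u4

Start at u2.
Its neighbours: u4.
Nothing further is reachable.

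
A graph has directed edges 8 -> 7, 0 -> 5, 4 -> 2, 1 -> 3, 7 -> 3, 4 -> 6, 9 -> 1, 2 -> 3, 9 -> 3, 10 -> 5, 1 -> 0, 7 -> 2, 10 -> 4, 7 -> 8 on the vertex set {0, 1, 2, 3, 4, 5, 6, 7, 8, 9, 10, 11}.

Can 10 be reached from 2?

No

Explore from 2.
Distance 1: reach 3.
The search from 2 is exhausted; no directed path reaches 10.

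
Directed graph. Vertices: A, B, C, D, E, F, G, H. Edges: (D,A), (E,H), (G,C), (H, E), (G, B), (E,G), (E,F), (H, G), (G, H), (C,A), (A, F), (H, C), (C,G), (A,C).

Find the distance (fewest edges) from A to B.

3

Distance 0: A.
Distance 1: C, F.
Distance 2: G.
Distance 3: B, H — contains B.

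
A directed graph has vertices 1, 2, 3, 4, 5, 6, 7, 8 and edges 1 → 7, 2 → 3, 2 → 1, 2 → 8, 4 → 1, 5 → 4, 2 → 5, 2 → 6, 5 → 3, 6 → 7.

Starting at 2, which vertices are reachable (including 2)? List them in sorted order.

1, 2, 3, 4, 5, 6, 7, 8

Start at 2.
Its neighbours: 1, 3, 5, 6, 8.
Then their neighbours: 4, 7.
Every vertex is now reached.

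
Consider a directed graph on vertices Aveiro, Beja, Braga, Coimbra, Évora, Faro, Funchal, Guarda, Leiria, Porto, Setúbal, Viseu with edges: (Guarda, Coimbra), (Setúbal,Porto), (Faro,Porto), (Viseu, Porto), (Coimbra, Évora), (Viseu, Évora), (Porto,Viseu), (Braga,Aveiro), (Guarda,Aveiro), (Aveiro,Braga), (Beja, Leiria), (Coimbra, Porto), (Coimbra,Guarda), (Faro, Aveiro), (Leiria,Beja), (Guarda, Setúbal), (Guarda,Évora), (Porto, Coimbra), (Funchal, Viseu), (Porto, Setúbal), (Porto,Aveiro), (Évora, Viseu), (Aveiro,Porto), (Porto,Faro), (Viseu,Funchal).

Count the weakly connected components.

2

From Aveiro: component {Aveiro, Braga, Coimbra, Évora, Faro, Funchal, Guarda, Porto, Setúbal, Viseu}.
From Beja: component {Beja, Leiria}.
That's 2 components.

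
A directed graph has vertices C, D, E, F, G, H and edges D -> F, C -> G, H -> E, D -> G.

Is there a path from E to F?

E has no outgoing edges, so nothing is reachable from it.

No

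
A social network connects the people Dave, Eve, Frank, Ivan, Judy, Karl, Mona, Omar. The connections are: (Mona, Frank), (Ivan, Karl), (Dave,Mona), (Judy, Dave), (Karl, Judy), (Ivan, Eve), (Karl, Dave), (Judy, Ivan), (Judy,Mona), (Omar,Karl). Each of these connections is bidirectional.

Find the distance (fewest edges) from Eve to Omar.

Distance 0: Eve.
Distance 1: Ivan.
Distance 2: Judy, Karl.
Distance 3: Dave, Mona, Omar — contains Omar.

3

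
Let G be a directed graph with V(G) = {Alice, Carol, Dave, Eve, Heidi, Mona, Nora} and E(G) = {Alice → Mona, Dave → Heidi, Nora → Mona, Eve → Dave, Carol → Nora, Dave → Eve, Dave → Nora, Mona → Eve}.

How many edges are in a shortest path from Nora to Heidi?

4

Distance 0: Nora.
Distance 1: Mona.
Distance 2: Eve.
Distance 3: Dave.
Distance 4: Heidi — contains Heidi.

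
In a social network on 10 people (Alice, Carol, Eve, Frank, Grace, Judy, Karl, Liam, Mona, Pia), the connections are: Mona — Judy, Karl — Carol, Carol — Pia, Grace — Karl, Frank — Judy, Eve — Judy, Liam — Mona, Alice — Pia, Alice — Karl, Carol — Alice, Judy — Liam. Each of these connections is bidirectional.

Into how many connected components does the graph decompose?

From Alice: component {Alice, Carol, Grace, Karl, Pia}.
From Eve: component {Eve, Frank, Judy, Liam, Mona}.
That's 2 components.

2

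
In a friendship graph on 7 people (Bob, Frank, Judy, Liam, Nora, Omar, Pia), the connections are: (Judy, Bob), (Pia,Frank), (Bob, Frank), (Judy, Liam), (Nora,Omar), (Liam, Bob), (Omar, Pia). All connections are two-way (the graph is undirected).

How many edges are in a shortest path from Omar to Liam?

4

Distance 0: Omar.
Distance 1: Nora, Pia.
Distance 2: Frank.
Distance 3: Bob.
Distance 4: Judy, Liam — contains Liam.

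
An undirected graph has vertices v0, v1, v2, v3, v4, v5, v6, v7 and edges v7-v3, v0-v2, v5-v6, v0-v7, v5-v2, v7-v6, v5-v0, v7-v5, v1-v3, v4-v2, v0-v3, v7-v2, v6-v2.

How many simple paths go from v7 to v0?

12

v7–v0
v7–v2–v0
v7–v2–v5–v0
v7–v2–v6–v5–v0
v7–v3–v0
v7–v5–v0
v7–v5–v2–v0
v7–v5–v6–v2–v0
v7–v6–v2–v0
v7–v6–v2–v5–v0
v7–v6–v5–v0
v7–v6–v5–v2–v0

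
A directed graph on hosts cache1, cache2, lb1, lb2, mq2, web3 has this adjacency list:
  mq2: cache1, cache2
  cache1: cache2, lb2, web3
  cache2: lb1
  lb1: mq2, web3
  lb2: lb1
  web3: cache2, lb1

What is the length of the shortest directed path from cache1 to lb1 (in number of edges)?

2

Distance 0: cache1.
Distance 1: cache2, lb2, web3.
Distance 2: lb1 — contains lb1.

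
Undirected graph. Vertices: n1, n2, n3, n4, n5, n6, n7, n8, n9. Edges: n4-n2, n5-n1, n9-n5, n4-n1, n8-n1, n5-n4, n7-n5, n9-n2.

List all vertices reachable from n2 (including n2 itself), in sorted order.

Start at n2.
Its neighbours: n4, n9.
Then their neighbours: n1, n5.
Then next layer: n7, n8.
Nothing further is reachable.

n1, n2, n4, n5, n7, n8, n9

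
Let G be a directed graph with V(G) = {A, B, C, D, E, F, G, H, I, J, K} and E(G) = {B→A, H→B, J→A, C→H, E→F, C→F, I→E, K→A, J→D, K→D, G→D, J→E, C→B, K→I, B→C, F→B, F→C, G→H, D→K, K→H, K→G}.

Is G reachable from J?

Yes

Explore from J.
Distance 1: reach A, D, E.
Distance 2: reach F, K.
Distance 3: reach B, C, G, H, I.
Found G.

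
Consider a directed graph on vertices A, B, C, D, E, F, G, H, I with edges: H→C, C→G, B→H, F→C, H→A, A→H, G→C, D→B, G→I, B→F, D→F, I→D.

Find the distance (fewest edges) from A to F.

6

Distance 0: A.
Distance 1: H.
Distance 2: C.
Distance 3: G.
Distance 4: I.
Distance 5: D.
Distance 6: B, F — contains F.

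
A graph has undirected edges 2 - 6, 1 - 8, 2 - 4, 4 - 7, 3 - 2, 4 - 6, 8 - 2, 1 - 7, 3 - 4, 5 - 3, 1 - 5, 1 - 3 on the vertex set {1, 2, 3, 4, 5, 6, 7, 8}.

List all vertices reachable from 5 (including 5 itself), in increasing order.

1, 2, 3, 4, 5, 6, 7, 8

Start at 5.
Its neighbours: 1, 3.
Then their neighbours: 2, 4, 7, 8.
Then next layer: 6.
Every vertex is now reached.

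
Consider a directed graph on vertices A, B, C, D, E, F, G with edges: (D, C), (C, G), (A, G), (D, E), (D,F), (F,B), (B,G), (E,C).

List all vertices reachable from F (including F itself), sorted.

B, F, G

Start at F.
Its neighbours: B.
Then their neighbours: G.
Nothing further is reachable.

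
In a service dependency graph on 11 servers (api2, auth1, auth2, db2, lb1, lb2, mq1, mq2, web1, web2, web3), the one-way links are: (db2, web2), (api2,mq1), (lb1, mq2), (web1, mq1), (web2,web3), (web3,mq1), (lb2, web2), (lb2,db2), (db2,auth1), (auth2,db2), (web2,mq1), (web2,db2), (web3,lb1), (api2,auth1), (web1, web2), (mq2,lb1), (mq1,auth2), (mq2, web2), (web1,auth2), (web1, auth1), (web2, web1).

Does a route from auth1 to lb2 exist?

No

auth1 has no outgoing edges, so nothing is reachable from it.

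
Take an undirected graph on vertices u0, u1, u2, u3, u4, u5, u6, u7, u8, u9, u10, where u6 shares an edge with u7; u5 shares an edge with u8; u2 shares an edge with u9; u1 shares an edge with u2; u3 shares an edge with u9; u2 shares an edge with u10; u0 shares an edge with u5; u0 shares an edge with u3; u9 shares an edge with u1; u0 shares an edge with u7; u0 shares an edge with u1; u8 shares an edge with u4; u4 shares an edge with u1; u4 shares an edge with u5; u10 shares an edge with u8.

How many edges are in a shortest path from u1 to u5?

2

Distance 0: u1.
Distance 1: u0, u2, u4, u9.
Distance 2: u3, u5, u7, u8, u10 — contains u5.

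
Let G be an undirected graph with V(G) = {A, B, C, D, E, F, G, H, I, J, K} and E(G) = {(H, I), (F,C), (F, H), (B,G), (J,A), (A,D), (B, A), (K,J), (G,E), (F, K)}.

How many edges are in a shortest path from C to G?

6

Distance 0: C.
Distance 1: F.
Distance 2: H, K.
Distance 3: I, J.
Distance 4: A.
Distance 5: B, D.
Distance 6: G — contains G.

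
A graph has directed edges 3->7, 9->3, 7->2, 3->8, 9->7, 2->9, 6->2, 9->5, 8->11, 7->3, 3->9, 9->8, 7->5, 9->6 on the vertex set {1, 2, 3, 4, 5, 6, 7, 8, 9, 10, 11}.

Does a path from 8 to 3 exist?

No

Explore from 8.
Distance 1: reach 11.
The search from 8 is exhausted; no directed path reaches 3.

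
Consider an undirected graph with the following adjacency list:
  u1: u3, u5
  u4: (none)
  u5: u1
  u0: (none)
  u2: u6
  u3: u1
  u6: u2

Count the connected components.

From u0: component {u0}.
From u1: component {u1, u3, u5}.
From u2: component {u2, u6}.
From u4: component {u4}.
That's 4 components.

4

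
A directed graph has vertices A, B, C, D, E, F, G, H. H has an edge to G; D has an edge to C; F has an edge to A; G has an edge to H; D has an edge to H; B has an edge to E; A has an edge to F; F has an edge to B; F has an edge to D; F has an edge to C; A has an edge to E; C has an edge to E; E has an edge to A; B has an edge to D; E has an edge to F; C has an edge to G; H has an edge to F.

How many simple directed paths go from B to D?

3

B→D
B→E→A→F→D
B→E→F→D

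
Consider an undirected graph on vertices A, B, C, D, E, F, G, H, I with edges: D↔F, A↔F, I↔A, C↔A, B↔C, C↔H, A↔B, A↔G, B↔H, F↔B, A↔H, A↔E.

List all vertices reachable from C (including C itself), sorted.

A, B, C, D, E, F, G, H, I

Start at C.
Its neighbours: A, B, H.
Then their neighbours: E, F, G, I.
Then next layer: D.
Every vertex is now reached.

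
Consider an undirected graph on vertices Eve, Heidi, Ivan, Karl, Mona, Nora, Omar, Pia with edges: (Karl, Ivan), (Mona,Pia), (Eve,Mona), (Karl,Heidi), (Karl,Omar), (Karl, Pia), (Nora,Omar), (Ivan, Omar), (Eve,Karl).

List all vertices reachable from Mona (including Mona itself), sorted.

Start at Mona.
Its neighbours: Eve, Pia.
Then their neighbours: Karl.
Then next layer: Heidi, Ivan, Omar.
Then next layer: Nora.
Every vertex is now reached.

Eve, Heidi, Ivan, Karl, Mona, Nora, Omar, Pia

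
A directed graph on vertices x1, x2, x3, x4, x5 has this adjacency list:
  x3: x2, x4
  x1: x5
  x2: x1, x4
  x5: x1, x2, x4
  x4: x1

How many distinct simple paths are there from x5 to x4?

2

x5→x2→x4
x5→x4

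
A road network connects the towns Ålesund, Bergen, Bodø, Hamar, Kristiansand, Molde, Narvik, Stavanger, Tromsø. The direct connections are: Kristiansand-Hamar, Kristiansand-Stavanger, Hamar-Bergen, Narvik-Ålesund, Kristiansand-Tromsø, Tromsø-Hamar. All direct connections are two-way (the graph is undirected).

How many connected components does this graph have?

4

From Ålesund: component {Ålesund, Narvik}.
From Bergen: component {Bergen, Hamar, Kristiansand, Stavanger, Tromsø}.
From Bodø: component {Bodø}.
From Molde: component {Molde}.
That's 4 components.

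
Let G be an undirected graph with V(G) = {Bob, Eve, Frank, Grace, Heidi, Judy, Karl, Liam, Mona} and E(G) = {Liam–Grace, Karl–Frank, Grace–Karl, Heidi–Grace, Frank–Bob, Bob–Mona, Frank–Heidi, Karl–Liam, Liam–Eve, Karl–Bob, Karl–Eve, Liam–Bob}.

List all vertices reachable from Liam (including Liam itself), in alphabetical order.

Start at Liam.
Its neighbours: Bob, Eve, Grace, Karl.
Then their neighbours: Frank, Heidi, Mona.
Nothing further is reachable.

Bob, Eve, Frank, Grace, Heidi, Karl, Liam, Mona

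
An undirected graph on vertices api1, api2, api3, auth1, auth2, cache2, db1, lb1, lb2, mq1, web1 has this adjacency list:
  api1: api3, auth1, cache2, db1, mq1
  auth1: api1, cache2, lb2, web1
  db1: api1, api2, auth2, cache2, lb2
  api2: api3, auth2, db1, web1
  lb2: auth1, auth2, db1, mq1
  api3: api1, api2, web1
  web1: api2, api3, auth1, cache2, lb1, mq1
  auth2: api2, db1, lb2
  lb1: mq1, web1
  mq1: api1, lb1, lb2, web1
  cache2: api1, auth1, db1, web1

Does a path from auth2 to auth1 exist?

Yes

Explore from auth2.
Distance 1: reach api2, db1, lb2.
Distance 2: reach api1, api3, auth1, cache2, mq1, web1.
Found auth1.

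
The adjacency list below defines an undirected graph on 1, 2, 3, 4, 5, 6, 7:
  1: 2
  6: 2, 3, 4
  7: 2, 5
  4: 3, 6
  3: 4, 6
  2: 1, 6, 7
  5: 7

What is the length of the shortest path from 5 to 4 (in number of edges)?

4

Distance 0: 5.
Distance 1: 7.
Distance 2: 2.
Distance 3: 1, 6.
Distance 4: 3, 4 — contains 4.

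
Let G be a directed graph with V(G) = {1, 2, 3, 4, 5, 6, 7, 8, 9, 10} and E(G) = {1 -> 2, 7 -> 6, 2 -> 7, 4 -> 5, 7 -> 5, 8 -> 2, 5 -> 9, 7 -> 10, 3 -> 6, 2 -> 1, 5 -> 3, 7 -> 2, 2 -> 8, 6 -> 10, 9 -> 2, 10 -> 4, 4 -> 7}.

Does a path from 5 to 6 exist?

Yes

Explore from 5.
Distance 1: reach 3, 9.
Distance 2: reach 2, 6.
Found 6.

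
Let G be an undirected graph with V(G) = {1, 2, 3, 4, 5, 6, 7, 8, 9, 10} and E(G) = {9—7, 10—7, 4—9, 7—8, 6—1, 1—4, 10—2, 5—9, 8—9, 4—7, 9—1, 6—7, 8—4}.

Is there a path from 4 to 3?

No

Explore from 4.
Distance 1: reach 1, 7, 8, 9.
Distance 2: reach 5, 6, 10.
Distance 3: reach 2.
The search is exhausted without reaching 3; it lies in a different component.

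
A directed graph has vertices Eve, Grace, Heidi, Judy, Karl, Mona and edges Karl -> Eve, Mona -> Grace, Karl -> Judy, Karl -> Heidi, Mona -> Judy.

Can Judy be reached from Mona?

Yes

Explore from Mona.
Distance 1: reach Grace, Judy.
Found Judy.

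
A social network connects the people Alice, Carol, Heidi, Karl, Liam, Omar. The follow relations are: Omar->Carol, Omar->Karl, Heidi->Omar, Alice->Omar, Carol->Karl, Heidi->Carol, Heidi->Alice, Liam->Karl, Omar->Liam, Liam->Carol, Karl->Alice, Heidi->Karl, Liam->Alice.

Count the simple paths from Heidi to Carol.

Heidi→Alice→Omar→Carol
Heidi→Alice→Omar→Liam→Carol
Heidi→Carol
Heidi→Karl→Alice→Omar→Carol
Heidi→Karl→Alice→Omar→Liam→Carol
Heidi→Omar→Carol
Heidi→Omar→Liam→Carol

7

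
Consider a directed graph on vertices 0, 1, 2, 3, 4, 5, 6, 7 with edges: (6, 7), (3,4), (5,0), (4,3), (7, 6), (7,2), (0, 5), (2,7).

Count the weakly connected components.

4

From 0: component {0, 5}.
From 1: component {1}.
From 2: component {2, 6, 7}.
From 3: component {3, 4}.
That's 4 components.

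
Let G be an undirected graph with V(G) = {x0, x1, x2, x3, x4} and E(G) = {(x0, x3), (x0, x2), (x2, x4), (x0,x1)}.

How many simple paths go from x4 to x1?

1

x4–x2–x0–x1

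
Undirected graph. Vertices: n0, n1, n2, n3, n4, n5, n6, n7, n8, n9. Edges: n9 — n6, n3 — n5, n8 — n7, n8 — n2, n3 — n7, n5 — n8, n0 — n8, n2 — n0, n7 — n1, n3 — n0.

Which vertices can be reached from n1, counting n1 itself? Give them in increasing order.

Start at n1.
Its neighbours: n7.
Then their neighbours: n3, n8.
Then next layer: n0, n2, n5.
Nothing further is reachable.

n0, n1, n2, n3, n5, n7, n8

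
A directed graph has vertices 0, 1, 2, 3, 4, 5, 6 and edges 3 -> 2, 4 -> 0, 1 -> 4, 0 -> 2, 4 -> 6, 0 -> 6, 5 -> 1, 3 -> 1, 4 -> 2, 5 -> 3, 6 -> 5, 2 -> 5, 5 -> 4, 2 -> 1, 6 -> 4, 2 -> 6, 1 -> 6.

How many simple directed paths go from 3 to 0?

12

3→1→4→0
3→1→6→4→0
3→1→6→5→4→0
3→2→1→4→0
3→2→1→6→4→0
3→2→1→6→5→4→0
3→2→5→1→4→0
3→2→5→1→6→4→0
3→2→5→4→0
3→2→6→4→0
3→2→6→5→1→4→0
3→2→6→5→4→0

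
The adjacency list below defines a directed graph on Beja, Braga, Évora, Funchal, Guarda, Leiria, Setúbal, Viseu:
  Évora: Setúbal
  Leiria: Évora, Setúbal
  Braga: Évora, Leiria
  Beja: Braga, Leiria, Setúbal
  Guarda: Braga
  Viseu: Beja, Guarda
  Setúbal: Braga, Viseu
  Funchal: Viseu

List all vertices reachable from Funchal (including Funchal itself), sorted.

Beja, Braga, Évora, Funchal, Guarda, Leiria, Setúbal, Viseu

Start at Funchal.
Its neighbours: Viseu.
Then their neighbours: Beja, Guarda.
Then next layer: Braga, Leiria, Setúbal.
Then next layer: Évora.
Every vertex is now reached.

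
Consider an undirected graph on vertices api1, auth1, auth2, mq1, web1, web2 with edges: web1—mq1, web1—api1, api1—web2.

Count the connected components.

From api1: component {api1, mq1, web1, web2}.
From auth1: component {auth1}.
From auth2: component {auth2}.
That's 3 components.

3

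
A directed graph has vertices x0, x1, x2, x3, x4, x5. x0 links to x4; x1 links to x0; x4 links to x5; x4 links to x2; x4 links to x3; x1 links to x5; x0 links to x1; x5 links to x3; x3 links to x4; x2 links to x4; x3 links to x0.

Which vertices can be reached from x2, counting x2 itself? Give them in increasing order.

Start at x2.
Its neighbours: x4.
Then their neighbours: x3, x5.
Then next layer: x0.
Then next layer: x1.
Every vertex is now reached.

x0, x1, x2, x3, x4, x5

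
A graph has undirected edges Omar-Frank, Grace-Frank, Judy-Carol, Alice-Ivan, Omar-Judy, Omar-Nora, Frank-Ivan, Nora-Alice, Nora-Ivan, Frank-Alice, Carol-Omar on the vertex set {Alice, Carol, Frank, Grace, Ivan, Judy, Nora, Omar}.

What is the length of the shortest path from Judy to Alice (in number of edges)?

Distance 0: Judy.
Distance 1: Carol, Omar.
Distance 2: Frank, Nora.
Distance 3: Alice, Grace, Ivan — contains Alice.

3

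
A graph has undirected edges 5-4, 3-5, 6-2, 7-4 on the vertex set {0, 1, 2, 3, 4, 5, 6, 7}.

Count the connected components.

From 0: component {0}.
From 1: component {1}.
From 2: component {2, 6}.
From 3: component {3, 4, 5, 7}.
That's 4 components.

4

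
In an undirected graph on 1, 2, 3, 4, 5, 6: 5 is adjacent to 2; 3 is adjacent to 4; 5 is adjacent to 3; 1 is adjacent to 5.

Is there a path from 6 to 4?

No

6 has no edges, so nothing is reachable from it.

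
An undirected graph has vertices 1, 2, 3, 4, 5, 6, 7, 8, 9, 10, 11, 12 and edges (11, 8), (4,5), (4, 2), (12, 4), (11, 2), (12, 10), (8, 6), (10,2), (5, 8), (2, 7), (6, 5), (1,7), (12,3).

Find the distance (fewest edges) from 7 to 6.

Distance 0: 7.
Distance 1: 1, 2.
Distance 2: 4, 10, 11.
Distance 3: 5, 8, 12.
Distance 4: 3, 6 — contains 6.

4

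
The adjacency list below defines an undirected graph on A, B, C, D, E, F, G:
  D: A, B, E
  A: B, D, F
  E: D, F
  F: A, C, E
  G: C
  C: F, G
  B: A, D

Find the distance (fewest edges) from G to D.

4

Distance 0: G.
Distance 1: C.
Distance 2: F.
Distance 3: A, E.
Distance 4: B, D — contains D.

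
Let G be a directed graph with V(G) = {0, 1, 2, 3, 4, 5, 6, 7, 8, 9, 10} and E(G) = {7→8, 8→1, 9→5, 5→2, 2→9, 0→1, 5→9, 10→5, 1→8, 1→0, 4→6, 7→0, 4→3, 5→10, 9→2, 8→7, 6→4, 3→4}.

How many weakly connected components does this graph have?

3

From 0: component {0, 1, 7, 8}.
From 2: component {2, 5, 9, 10}.
From 3: component {3, 4, 6}.
That's 3 components.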